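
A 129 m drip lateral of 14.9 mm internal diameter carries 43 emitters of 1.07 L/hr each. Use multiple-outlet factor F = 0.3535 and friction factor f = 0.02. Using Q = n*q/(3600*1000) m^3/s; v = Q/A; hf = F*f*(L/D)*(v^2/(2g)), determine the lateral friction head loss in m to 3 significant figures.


Q = 43*1.07/(3600*1000) = 1.2781e-05 m^3/s
A = pi*(14.9e-3/2)^2 = 1.7437e-04 m^2, so v = Q/A = 0.073297 m/s
hf = 0.3535*0.02*(129/0.0149)*(0.073297^2/(2*9.81)) = 0.0168 m
Therefore the lateral friction head loss = 0.0168 m.


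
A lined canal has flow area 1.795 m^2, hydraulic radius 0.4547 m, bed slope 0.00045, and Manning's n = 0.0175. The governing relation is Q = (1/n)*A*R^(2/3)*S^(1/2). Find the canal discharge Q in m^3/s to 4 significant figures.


Q = (1/0.0175) * 1.795 * 0.4547^(2/3) * 0.00045^(1/2) = 1.287 m^3/s
Therefore the canal discharge Q = 1.287 m^3/s.


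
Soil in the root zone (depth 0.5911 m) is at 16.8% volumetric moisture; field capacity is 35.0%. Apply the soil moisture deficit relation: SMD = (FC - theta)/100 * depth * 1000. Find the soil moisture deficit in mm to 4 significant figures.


SMD = (35.0 - 16.8)/100 * 0.5911 * 1000 = 107.6 mm
Therefore the soil moisture deficit = 107.6 mm.


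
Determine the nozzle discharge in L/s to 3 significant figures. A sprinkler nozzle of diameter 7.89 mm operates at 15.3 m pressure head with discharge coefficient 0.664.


Approach: apply the orifice equation, Q = Cd*A*sqrt(2*g*h), A = pi*(d/2)^2.
A = pi*(7.89e-3/2)^2 = 4.8893e-05 m^2
Q = 0.664 * 4.8893e-05 * sqrt(2*9.81*15.3) * 1000 = 0.562 L/s
Therefore the nozzle discharge = 0.562 L/s.


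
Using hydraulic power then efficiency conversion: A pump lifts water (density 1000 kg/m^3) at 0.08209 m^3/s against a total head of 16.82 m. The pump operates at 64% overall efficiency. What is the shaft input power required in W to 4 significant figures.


Approach: apply hydraulic power then efficiency conversion, P = rho*g*Q*H; P_in = P/eta.
Step 1 — hydraulic power (P = rho*g*Q*H):
  P = 1000 * 9.81 * 0.08209 * 16.82 = 13545.2 W
Step 2 — input power: P_in = P/eta = 13545.2 / 0.64 = 21160 W
Therefore the shaft input power required = 21160 W.


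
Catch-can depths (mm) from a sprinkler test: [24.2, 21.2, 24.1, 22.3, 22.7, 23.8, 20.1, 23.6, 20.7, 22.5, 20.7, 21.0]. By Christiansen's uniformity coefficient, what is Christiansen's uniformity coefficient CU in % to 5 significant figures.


Approach: apply Christiansen's uniformity coefficient, CU = (1 - mean_abs_deviation/mean)*100.
mean = 22.24167 mm
mean |d_i - mean| = 1.251389 mm
CU = (1 - 1.251389/22.24167)*100 = 94.374 %
Therefore Christiansen's uniformity coefficient CU = 94.374 %.


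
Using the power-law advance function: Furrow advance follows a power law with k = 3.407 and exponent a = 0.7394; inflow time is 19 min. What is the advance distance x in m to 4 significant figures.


Approach: apply the power-law advance function, x = k*t^a.
x = 3.407 * 19^0.7394 = 30.05 m
Therefore the advance distance x = 30.05 m.


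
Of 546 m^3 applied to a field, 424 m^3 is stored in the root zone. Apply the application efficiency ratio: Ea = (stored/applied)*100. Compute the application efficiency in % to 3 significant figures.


Ea = (424/546)*100 = 77.7 %
Therefore the application efficiency = 77.7 %.


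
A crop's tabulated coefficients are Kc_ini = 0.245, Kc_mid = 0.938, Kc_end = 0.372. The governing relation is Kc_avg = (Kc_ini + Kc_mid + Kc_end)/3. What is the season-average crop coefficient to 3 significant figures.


Kc_avg = (0.245 + 0.938 + 0.372)/3 = 0.518
Therefore the season-average crop coefficient = 0.518.


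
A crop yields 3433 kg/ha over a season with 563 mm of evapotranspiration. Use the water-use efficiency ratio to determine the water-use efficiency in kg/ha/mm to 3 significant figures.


Approach: apply the water-use efficiency ratio, WUE = yield/ET.
WUE = 3433 / 563 = 6.10 kg/ha/mm
Therefore the water-use efficiency = 6.10 kg/ha/mm.


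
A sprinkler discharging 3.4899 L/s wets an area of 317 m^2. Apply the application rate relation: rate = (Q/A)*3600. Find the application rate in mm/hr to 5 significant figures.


rate = (3.4899 / 317) * 3600 = 39.633 mm/hr
Therefore the application rate = 39.633 mm/hr.


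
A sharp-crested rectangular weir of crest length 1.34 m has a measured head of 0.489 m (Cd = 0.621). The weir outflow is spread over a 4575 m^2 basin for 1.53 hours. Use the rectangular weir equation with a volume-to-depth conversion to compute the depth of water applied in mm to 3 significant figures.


Approach: apply the rectangular weir equation with a volume-to-depth conversion, Q = (2/3)*Cd*L*sqrt(2g)*H^1.5; d = Q*t/A * 1000.
Step 1 — weir discharge:
  Q = (2/3)*0.621*1.34*sqrt(2*9.81)*0.489^1.5 = 0.84027 m^3/s
Step 2 — volume: V = 0.84027 * 1.53*3600 = 4628.2 m^3
Step 3 — depth: d = V/A * 1000 = 4628.2/4575 * 1000 = 1010 mm
Therefore the depth of water applied = 1010 mm.


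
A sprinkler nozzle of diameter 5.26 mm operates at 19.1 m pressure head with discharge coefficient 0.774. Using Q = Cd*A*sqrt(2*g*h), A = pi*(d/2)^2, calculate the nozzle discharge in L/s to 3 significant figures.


A = pi*(5.26e-3/2)^2 = 2.1730e-05 m^2
Q = 0.774 * 2.1730e-05 * sqrt(2*9.81*19.1) * 1000 = 0.326 L/s
Therefore the nozzle discharge = 0.326 L/s.


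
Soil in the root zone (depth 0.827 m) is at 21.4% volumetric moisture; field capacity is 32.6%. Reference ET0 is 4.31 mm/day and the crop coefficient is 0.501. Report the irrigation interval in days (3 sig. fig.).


Approach: apply soil-water budget scheduling, SMD = (FC-theta)/100*depth*1000; ETc = ET0*Kc; interval = SMD/ETc.
Step 1 — soil moisture deficit:
  SMD = (32.6 - 21.4)/100 * 0.827 * 1000 = 92.624 mm
Step 2 — daily crop ET (ETc = ET0*Kc):
  ETc = 4.31 * 0.501 = 2.1593 mm/day
Step 3 — irrigation interval (SMD/ETc):
  interval = 92.624 / 2.1593 = 42.9 days
Therefore the irrigation interval = 42.9 days.


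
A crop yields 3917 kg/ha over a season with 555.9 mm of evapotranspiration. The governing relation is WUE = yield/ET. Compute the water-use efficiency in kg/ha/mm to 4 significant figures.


WUE = 3917 / 555.9 = 7.046 kg/ha/mm
Therefore the water-use efficiency = 7.046 kg/ha/mm.


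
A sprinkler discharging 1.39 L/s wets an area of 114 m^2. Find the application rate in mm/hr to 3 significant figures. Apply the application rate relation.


Approach: apply the application rate relation, rate = (Q/A)*3600.
rate = (1.39 / 114) * 3600 = 43.9 mm/hr
Therefore the application rate = 43.9 mm/hr.


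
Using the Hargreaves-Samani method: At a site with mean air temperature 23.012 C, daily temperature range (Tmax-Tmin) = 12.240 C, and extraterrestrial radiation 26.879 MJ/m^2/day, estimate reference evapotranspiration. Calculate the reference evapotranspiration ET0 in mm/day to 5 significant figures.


Approach: apply the Hargreaves-Samani method, ET0 = 0.0023*(Tmean+17.8)*sqrt(Tmax-Tmin)*0.408*Ra.
ET0 = 0.0023*(23.012+17.8)*sqrt(12.240)*0.408*26.879 = 3.6015 mm/day
Therefore the reference evapotranspiration ET0 = 3.6015 mm/day.


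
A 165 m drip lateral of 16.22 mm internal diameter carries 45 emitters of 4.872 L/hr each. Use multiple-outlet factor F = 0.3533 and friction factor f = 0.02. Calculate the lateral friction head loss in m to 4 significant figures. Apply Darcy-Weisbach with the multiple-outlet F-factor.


Approach: apply Darcy-Weisbach with the multiple-outlet F-factor, Q = n*q/(3600*1000) m^3/s; v = Q/A; hf = F*f*(L/D)*(v^2/(2g)).
Q = 45*4.872/(3600*1000) = 6.09000e-05 m^3/s
A = pi*(16.22e-3/2)^2 = 2.06629e-04 m^2, so v = Q/A = 0.294731 m/s
hf = 0.3533*0.02*(165/0.01622)*(0.294731^2/(2*9.81)) = 0.3182 m
Therefore the lateral friction head loss = 0.3182 m.


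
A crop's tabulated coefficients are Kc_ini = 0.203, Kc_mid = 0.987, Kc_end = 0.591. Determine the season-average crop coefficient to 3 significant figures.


Approach: apply a simple seasonal average, Kc_avg = (Kc_ini + Kc_mid + Kc_end)/3.
Kc_avg = (0.203 + 0.987 + 0.591)/3 = 0.594
Therefore the season-average crop coefficient = 0.594.


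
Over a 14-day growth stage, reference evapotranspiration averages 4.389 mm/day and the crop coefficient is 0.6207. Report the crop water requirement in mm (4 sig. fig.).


Approach: apply the crop water requirement relation, CWR = ET0 * Kc * days.
CWR = 4.389 * 0.6207 * 14 = 38.14 mm
Therefore the crop water requirement = 38.14 mm.


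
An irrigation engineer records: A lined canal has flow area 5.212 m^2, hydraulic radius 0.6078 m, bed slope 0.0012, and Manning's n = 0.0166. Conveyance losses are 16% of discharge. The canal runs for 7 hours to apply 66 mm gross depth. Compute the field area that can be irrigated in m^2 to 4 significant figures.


Approach: apply Manning's equation with a conveyance and depth budget, Q = (1/n)*A*R^(2/3)*S^(1/2); Q_field = Q*(1-loss); Area = Q_field*t/(d/1000).
Step 1 — canal discharge (Manning's equation):
  Q = (1/0.0166) * 5.212 * 0.6078^(2/3) * 0.0012^(1/2) = 7.80418 m^3/s
Step 2 — delivered flow: Q_field = 7.80418*(1 - 16/100) = 6.55551 m^3/s
Step 3 — volume delivered: V = 6.55551 * 7*3600 = 165199 m^3
Step 4 — area served: A = V / (depth/1000) = 165199 / 0.066 = 2503000 m^2
Therefore the field area that can be irrigated = 2503000 m^2.


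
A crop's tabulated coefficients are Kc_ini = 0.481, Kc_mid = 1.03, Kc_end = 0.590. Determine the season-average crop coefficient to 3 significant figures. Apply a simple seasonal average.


Approach: apply a simple seasonal average, Kc_avg = (Kc_ini + Kc_mid + Kc_end)/3.
Kc_avg = (0.481 + 1.03 + 0.590)/3 = 0.700
Therefore the season-average crop coefficient = 0.700.


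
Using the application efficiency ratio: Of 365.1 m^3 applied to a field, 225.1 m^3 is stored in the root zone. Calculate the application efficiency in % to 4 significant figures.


Approach: apply the application efficiency ratio, Ea = (stored/applied)*100.
Ea = (225.1/365.1)*100 = 61.65 %
Therefore the application efficiency = 61.65 %.


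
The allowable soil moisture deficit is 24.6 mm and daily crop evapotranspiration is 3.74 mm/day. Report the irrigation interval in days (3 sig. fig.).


Approach: apply the irrigation interval relation, interval = SMD / ETc.
interval = 24.6 / 3.74 = 6.58 days
Therefore the irrigation interval = 6.58 days.


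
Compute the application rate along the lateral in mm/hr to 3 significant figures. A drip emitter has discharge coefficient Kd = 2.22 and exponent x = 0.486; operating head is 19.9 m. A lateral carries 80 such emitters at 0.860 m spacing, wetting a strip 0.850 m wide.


Approach: apply the emitter equation with a lateral mass balance, q = Kd*h^x; Q = n*q; rate = Q/(n*spacing*width).
Step 1 — single emitter flow (q = Kd*h^x):
  q = 2.22 * 19.9^0.486 = 9.4972 L/hr
Step 2 — total lateral flow: Q = 80 * 9.4972 = 759.78 L/hr
Step 3 — wetted area: A = 80 * 0.860 * 0.850 = 58.480 m^2
Step 4 — application rate: Q/A = 759.78/58.480 = 13.0 mm/hr
Therefore the application rate along the lateral = 13.0 mm/hr.


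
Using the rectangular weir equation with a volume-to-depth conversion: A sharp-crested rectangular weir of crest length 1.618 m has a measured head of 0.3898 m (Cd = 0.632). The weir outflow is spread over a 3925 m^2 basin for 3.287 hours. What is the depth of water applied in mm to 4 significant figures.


Approach: apply the rectangular weir equation with a volume-to-depth conversion, Q = (2/3)*Cd*L*sqrt(2g)*H^1.5; d = Q*t/A * 1000.
Step 1 — weir discharge:
  Q = (2/3)*0.632*1.618*sqrt(2*9.81)*0.3898^1.5 = 0.734880 m^3/s
Step 2 — volume: V = 0.734880 * 3.287*3600 = 8695.99 m^3
Step 3 — depth: d = V/A * 1000 = 8695.99/3925 * 1000 = 2216 mm
Therefore the depth of water applied = 2216 mm.


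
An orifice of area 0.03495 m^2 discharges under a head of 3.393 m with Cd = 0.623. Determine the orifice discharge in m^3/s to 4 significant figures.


Approach: apply the orifice equation, Q = Cd*A*sqrt(2*g*h).
Q = 0.623 * 0.03495 * sqrt(2*9.81*3.393) = 0.1777 m^3/s
Therefore the orifice discharge = 0.1777 m^3/s.


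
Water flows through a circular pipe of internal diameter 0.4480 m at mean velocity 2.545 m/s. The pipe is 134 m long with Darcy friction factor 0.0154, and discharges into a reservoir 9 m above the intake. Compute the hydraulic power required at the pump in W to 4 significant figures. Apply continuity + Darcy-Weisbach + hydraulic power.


Approach: apply continuity + Darcy-Weisbach + hydraulic power, Q = A*v; hf = f*(L/D)*(v^2/(2g)); H = static + hf; P = rho*g*Q*H.
Step 1 — flow rate (continuity, Q = A*v):
  A = pi*(0.4480/2)^2 = 0.157633 m^2
  Q = 0.157633 * 2.545 = 0.401175 m^3/s
Step 2 — friction head loss (Darcy-Weisbach):
  hf = 0.0154 * (134/0.4480) * (2.545^2 / (2*9.81))
  hf = 1.52063 m
Step 3 — total head: H = 9 + 1.52063 = 10.5206 m
Step 4 — hydraulic power (P = rho*g*Q*H):
  P = 1000 * 9.81 * 0.401175 * 10.5206 = 41400 W
Therefore the hydraulic power required at the pump = 41400 W.


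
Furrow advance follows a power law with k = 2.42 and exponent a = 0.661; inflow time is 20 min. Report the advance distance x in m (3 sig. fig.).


Approach: apply the power-law advance function, x = k*t^a.
x = 2.42 * 20^0.661 = 17.5 m
Therefore the advance distance x = 17.5 m.


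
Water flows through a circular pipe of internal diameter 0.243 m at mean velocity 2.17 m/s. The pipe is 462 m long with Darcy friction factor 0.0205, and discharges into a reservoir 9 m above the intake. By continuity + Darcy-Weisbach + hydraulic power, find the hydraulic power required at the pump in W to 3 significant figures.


Approach: apply continuity + Darcy-Weisbach + hydraulic power, Q = A*v; hf = f*(L/D)*(v^2/(2g)); H = static + hf; P = rho*g*Q*H.
Step 1 — flow rate (continuity, Q = A*v):
  A = pi*(0.243/2)^2 = 0.046377 m^2
  Q = 0.046377 * 2.17 = 0.10064 m^3/s
Step 2 — friction head loss (Darcy-Weisbach):
  hf = 0.0205 * (462/0.243) * (2.17^2 / (2*9.81))
  hf = 9.3543 m
Step 3 — total head: H = 9 + 9.3543 = 18.354 m
Step 4 — hydraulic power (P = rho*g*Q*H):
  P = 1000 * 9.81 * 0.10064 * 18.354 = 18100 W
Therefore the hydraulic power required at the pump = 18100 W.


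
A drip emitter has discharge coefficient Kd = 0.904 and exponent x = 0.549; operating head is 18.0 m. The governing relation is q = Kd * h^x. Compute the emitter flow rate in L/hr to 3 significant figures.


q = 0.904 * 18.0^0.549 = 4.42 L/hr
Therefore the emitter flow rate = 4.42 L/hr.


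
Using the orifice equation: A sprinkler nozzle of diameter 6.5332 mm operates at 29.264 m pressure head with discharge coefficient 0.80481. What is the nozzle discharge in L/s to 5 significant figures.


Approach: apply the orifice equation, Q = Cd*A*sqrt(2*g*h), A = pi*(d/2)^2.
A = pi*(6.5332e-3/2)^2 = 3.352292e-05 m^2
Q = 0.80481 * 3.352292e-05 * sqrt(2*9.81*29.264) * 1000 = 0.64647 L/s
Therefore the nozzle discharge = 0.64647 L/s.


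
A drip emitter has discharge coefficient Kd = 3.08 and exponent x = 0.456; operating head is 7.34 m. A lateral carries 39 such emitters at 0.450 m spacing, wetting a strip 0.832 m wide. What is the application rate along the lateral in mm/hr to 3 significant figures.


Approach: apply the emitter equation with a lateral mass balance, q = Kd*h^x; Q = n*q; rate = Q/(n*spacing*width).
Step 1 — single emitter flow (q = Kd*h^x):
  q = 3.08 * 7.34^0.456 = 7.6438 L/hr
Step 2 — total lateral flow: Q = 39 * 7.6438 = 298.11 L/hr
Step 3 — wetted area: A = 39 * 0.450 * 0.832 = 14.602 m^2
Step 4 — application rate: Q/A = 298.11/14.602 = 20.4 mm/hr
Therefore the application rate along the lateral = 20.4 mm/hr.


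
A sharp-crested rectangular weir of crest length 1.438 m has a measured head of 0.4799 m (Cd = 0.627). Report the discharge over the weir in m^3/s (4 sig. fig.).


Approach: apply the rectangular weir equation, Q = (2/3)*Cd*L*sqrt(2g)*H^1.5.
Q = (2/3)*0.627*1.438*sqrt(2*9.81)*0.4799^1.5 = 0.8851 m^3/s
Therefore the discharge over the weir = 0.8851 m^3/s.


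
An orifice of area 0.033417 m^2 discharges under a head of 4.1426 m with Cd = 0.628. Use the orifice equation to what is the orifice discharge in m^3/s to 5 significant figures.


Approach: apply the orifice equation, Q = Cd*A*sqrt(2*g*h).
Q = 0.628 * 0.033417 * sqrt(2*9.81*4.1426) = 0.18920 m^3/s
Therefore the orifice discharge = 0.18920 m^3/s.


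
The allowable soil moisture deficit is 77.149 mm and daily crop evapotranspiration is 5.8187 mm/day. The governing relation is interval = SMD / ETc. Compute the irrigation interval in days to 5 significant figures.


interval = 77.149 / 5.8187 = 13.259 days
Therefore the irrigation interval = 13.259 days.


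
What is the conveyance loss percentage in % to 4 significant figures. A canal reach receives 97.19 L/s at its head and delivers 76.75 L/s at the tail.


Approach: apply the conveyance loss ratio, loss% = ((Q_head - Q_tail)/Q_head)*100.
loss = ((97.19 - 76.75)/97.19)*100 = 21.03 %
Therefore the conveyance loss percentage = 21.03 %.


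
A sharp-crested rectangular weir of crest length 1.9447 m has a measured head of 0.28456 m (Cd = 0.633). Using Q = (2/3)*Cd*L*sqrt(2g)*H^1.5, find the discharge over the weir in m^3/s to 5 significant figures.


Q = (2/3)*0.633*1.9447*sqrt(2*9.81)*0.28456^1.5 = 0.55179 m^3/s
Therefore the discharge over the weir = 0.55179 m^3/s.


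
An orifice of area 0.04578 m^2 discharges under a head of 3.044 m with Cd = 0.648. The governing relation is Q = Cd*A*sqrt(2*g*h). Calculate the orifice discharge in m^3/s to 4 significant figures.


Q = 0.648 * 0.04578 * sqrt(2*9.81*3.044) = 0.2293 m^3/s
Therefore the orifice discharge = 0.2293 m^3/s.


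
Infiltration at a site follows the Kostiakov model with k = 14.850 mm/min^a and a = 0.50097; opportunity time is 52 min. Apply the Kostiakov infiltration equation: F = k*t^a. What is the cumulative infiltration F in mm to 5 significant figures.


F = 14.850 * 52^0.50097 = 107.50 mm
Therefore the cumulative infiltration F = 107.50 mm.


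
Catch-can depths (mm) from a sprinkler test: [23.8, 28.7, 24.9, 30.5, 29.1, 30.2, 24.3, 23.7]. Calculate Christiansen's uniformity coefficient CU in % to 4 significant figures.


Approach: apply Christiansen's uniformity coefficient, CU = (1 - mean_abs_deviation/mean)*100.
mean = 26.9000 mm
mean |d_i - mean| = 2.72500 mm
CU = (1 - 2.72500/26.9000)*100 = 89.87 %
Therefore Christiansen's uniformity coefficient CU = 89.87 %.


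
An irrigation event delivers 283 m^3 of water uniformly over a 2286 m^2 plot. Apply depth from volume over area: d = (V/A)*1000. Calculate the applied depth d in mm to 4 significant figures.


d = (283 / 2286) * 1000 = 123.8 mm
Therefore the applied depth d = 123.8 mm.


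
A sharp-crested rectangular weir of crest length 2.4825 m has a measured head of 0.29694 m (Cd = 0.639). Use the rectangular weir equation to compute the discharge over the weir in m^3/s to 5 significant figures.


Approach: apply the rectangular weir equation, Q = (2/3)*Cd*L*sqrt(2g)*H^1.5.
Q = (2/3)*0.639*2.4825*sqrt(2*9.81)*0.29694^1.5 = 0.75797 m^3/s
Therefore the discharge over the weir = 0.75797 m^3/s.


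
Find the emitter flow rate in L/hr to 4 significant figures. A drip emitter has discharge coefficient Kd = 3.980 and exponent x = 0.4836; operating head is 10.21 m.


Approach: apply the emitter characteristic equation, q = Kd * h^x.
q = 3.980 * 10.21^0.4836 = 12.24 L/hr
Therefore the emitter flow rate = 12.24 L/hr.


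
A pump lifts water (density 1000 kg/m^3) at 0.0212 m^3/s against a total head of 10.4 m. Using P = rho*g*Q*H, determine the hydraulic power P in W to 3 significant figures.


P = 1000 * 9.81 * 0.0212 * 10.4 = 2160 W
Therefore the hydraulic power P = 2160 W.


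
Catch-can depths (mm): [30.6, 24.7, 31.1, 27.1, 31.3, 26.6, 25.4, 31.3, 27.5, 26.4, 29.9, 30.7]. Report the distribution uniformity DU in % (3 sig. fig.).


Approach: apply the low-quarter distribution uniformity, DU = (mean of lowest quarter of readings / overall mean)*100.
sorted lowest 3 of 12: [24.7, 25.4, 26.4] -> mean = 25.500 mm
overall mean = 28.550 mm
DU = (25.500/28.550)*100 = 89.3 %
Therefore the distribution uniformity DU = 89.3 %.


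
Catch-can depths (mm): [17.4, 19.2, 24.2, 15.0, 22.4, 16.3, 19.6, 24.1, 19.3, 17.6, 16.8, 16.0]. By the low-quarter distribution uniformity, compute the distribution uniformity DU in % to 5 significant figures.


Approach: apply the low-quarter distribution uniformity, DU = (mean of lowest quarter of readings / overall mean)*100.
sorted lowest 3 of 12: [15.0, 16.0, 16.3] -> mean = 15.76667 mm
overall mean = 18.99167 mm
DU = (15.76667/18.99167)*100 = 83.019 %
Therefore the distribution uniformity DU = 83.019 %.


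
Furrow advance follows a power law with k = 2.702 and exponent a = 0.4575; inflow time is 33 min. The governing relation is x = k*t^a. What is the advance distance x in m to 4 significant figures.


x = 2.702 * 33^0.4575 = 13.38 m
Therefore the advance distance x = 13.38 m.


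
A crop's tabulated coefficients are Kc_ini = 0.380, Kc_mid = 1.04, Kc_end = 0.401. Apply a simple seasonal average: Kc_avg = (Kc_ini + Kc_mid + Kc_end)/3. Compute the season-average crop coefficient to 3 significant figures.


Kc_avg = (0.380 + 1.04 + 0.401)/3 = 0.607
Therefore the season-average crop coefficient = 0.607.


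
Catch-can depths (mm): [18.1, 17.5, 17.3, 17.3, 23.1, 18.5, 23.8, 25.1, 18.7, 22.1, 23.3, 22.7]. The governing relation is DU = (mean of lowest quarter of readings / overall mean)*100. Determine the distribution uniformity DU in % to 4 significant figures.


sorted lowest 3 of 12: [17.3, 17.3, 17.5] -> mean = 17.3667 mm
overall mean = 20.6250 mm
DU = (17.3667/20.6250)*100 = 84.20 %
Therefore the distribution uniformity DU = 84.20 %.


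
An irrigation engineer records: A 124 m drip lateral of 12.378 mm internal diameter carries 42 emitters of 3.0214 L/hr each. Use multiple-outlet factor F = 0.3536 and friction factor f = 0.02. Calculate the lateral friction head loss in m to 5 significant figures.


Approach: apply Darcy-Weisbach with the multiple-outlet F-factor, Q = n*q/(3600*1000) m^3/s; v = Q/A; hf = F*f*(L/D)*(v^2/(2g)).
Q = 42*3.0214/(3600*1000) = 3.524967e-05 m^3/s
A = pi*(12.378e-3/2)^2 = 1.203347e-04 m^2, so v = Q/A = 0.2929302 m/s
hf = 0.3536*0.02*(124/0.012378)*(0.2929302^2/(2*9.81)) = 0.30984 m
Therefore the lateral friction head loss = 0.30984 m.


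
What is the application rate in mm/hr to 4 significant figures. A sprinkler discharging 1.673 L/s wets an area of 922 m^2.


Approach: apply the application rate relation, rate = (Q/A)*3600.
rate = (1.673 / 922) * 3600 = 6.532 mm/hr
Therefore the application rate = 6.532 mm/hr.


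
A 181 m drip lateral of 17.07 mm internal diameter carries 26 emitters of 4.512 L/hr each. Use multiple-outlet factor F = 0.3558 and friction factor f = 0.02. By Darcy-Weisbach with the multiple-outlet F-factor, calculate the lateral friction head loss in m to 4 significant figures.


Approach: apply Darcy-Weisbach with the multiple-outlet F-factor, Q = n*q/(3600*1000) m^3/s; v = Q/A; hf = F*f*(L/D)*(v^2/(2g)).
Q = 26*4.512/(3600*1000) = 3.25867e-05 m^3/s
A = pi*(17.07e-3/2)^2 = 2.28853e-04 m^2, so v = Q/A = 0.142391 m/s
hf = 0.3558*0.02*(181/0.01707)*(0.142391^2/(2*9.81)) = 0.07797 m
Therefore the lateral friction head loss = 0.07797 m.


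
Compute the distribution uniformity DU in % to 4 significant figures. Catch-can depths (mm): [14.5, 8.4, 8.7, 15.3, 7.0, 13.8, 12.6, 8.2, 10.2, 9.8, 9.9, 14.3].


Approach: apply the low-quarter distribution uniformity, DU = (mean of lowest quarter of readings / overall mean)*100.
sorted lowest 3 of 12: [7.0, 8.2, 8.4] -> mean = 7.86667 mm
overall mean = 11.0583 mm
DU = (7.86667/11.0583)*100 = 71.14 %
Therefore the distribution uniformity DU = 71.14 %.


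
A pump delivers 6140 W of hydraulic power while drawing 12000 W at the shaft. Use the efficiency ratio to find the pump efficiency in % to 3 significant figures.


Approach: apply the efficiency ratio, eta = (P_out/P_in)*100.
eta = (6140 / 12000) * 100 = 51.2 %
Therefore the pump efficiency = 51.2 %.


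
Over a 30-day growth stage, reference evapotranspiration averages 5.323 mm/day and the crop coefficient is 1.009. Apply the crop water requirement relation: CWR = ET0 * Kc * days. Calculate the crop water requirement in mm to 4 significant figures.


CWR = 5.323 * 1.009 * 30 = 161.1 mm
Therefore the crop water requirement = 161.1 mm.


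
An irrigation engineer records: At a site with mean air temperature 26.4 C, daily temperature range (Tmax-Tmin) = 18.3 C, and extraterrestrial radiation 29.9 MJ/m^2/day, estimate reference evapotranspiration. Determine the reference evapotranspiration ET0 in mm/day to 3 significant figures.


Approach: apply the Hargreaves-Samani method, ET0 = 0.0023*(Tmean+17.8)*sqrt(Tmax-Tmin)*0.408*Ra.
ET0 = 0.0023*(26.4+17.8)*sqrt(18.3)*0.408*29.9 = 5.31 mm/day
Therefore the reference evapotranspiration ET0 = 5.31 mm/day.


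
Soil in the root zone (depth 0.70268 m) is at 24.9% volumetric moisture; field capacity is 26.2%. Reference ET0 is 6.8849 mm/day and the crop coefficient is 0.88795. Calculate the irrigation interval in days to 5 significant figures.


Approach: apply soil-water budget scheduling, SMD = (FC-theta)/100*depth*1000; ETc = ET0*Kc; interval = SMD/ETc.
Step 1 — soil moisture deficit:
  SMD = (26.2 - 24.9)/100 * 0.70268 * 1000 = 9.134840 mm
Step 2 — daily crop ET (ETc = ET0*Kc):
  ETc = 6.8849 * 0.88795 = 6.113447 mm/day
Step 3 — irrigation interval (SMD/ETc):
  interval = 9.134840 / 6.113447 = 1.4942 days
Therefore the irrigation interval = 1.4942 days.


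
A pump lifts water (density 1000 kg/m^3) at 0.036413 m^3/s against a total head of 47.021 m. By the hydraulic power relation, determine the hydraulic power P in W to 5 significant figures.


Approach: apply the hydraulic power relation, P = rho*g*Q*H.
P = 1000 * 9.81 * 0.036413 * 47.021 = 16796 W
Therefore the hydraulic power P = 16796 W.


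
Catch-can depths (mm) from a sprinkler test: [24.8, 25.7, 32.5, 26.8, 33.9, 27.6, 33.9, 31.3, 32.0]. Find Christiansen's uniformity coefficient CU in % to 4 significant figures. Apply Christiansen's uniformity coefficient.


Approach: apply Christiansen's uniformity coefficient, CU = (1 - mean_abs_deviation/mean)*100.
mean = 29.8333 mm
mean |d_i - mean| = 3.20741 mm
CU = (1 - 3.20741/29.8333)*100 = 89.25 %
Therefore Christiansen's uniformity coefficient CU = 89.25 %.


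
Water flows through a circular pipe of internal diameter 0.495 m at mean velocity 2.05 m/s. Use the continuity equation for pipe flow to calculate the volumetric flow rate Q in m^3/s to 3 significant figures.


Approach: apply the continuity equation for pipe flow, Q = A * v with A = pi*(D/2)^2.
A = pi*(0.495/2)^2 = 0.19244 m^2
Q = 0.19244 * 2.05 = 0.395 m^3/s
Therefore the volumetric flow rate Q = 0.395 m^3/s.


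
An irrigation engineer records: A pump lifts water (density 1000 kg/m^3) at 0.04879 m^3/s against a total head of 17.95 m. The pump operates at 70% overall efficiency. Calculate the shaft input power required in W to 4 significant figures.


Approach: apply hydraulic power then efficiency conversion, P = rho*g*Q*H; P_in = P/eta.
Step 1 — hydraulic power (P = rho*g*Q*H):
  P = 1000 * 9.81 * 0.04879 * 17.95 = 8591.41 W
Step 2 — input power: P_in = P/eta = 8591.41 / 0.7 = 12270 W
Therefore the shaft input power required = 12270 W.


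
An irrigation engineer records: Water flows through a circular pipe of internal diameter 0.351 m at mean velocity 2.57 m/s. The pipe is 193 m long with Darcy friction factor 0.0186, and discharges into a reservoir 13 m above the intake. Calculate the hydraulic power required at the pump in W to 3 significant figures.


Approach: apply continuity + Darcy-Weisbach + hydraulic power, Q = A*v; hf = f*(L/D)*(v^2/(2g)); H = static + hf; P = rho*g*Q*H.
Step 1 — flow rate (continuity, Q = A*v):
  A = pi*(0.351/2)^2 = 0.096762 m^2
  Q = 0.096762 * 2.57 = 0.24868 m^3/s
Step 2 — friction head loss (Darcy-Weisbach):
  hf = 0.0186 * (193/0.351) * (2.57^2 / (2*9.81))
  hf = 3.4429 m
Step 3 — total head: H = 13 + 3.4429 = 16.443 m
Step 4 — hydraulic power (P = rho*g*Q*H):
  P = 1000 * 9.81 * 0.24868 * 16.443 = 40100 W
Therefore the hydraulic power required at the pump = 40100 W.


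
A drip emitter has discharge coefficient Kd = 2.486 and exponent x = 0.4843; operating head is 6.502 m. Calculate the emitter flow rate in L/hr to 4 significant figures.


Approach: apply the emitter characteristic equation, q = Kd * h^x.
q = 2.486 * 6.502^0.4843 = 6.155 L/hr
Therefore the emitter flow rate = 6.155 L/hr.


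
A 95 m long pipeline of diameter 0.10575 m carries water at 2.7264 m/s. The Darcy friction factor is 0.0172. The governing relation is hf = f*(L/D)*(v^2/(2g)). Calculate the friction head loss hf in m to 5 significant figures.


hf = 0.0172 * (95/0.10575) * (2.7264^2 / (2*9.81))
hf = 5.8540 m
Therefore the friction head loss hf = 5.8540 m.


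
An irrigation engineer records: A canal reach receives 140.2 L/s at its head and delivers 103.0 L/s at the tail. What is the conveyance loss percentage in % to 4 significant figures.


Approach: apply the conveyance loss ratio, loss% = ((Q_head - Q_tail)/Q_head)*100.
loss = ((140.2 - 103.0)/140.2)*100 = 26.53 %
Therefore the conveyance loss percentage = 26.53 %.


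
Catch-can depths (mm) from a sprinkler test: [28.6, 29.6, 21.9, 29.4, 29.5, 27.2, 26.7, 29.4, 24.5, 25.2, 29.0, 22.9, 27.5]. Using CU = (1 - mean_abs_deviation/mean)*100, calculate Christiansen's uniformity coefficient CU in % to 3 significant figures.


mean = 27.031 mm
mean |d_i - mean| = 2.1467 mm
CU = (1 - 2.1467/27.031)*100 = 92.1 %
Therefore Christiansen's uniformity coefficient CU = 92.1 %.


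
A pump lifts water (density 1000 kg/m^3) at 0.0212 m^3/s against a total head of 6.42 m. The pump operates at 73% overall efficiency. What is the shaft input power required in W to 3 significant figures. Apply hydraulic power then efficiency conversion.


Approach: apply hydraulic power then efficiency conversion, P = rho*g*Q*H; P_in = P/eta.
Step 1 — hydraulic power (P = rho*g*Q*H):
  P = 1000 * 9.81 * 0.0212 * 6.42 = 1335.2 W
Step 2 — input power: P_in = P/eta = 1335.2 / 0.73 = 1830 W
Therefore the shaft input power required = 1830 W.


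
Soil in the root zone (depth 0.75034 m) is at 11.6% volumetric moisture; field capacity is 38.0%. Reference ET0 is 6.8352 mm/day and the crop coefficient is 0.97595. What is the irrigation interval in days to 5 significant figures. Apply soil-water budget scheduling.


Approach: apply soil-water budget scheduling, SMD = (FC-theta)/100*depth*1000; ETc = ET0*Kc; interval = SMD/ETc.
Step 1 — soil moisture deficit:
  SMD = (38.0 - 11.6)/100 * 0.75034 * 1000 = 198.0898 mm
Step 2 — daily crop ET (ETc = ET0*Kc):
  ETc = 6.8352 * 0.97595 = 6.670813 mm/day
Step 3 — irrigation interval (SMD/ETc):
  interval = 198.0898 / 6.670813 = 29.695 days
Therefore the irrigation interval = 29.695 days.


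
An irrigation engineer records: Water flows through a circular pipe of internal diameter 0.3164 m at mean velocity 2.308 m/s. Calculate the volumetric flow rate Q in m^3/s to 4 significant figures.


Approach: apply the continuity equation for pipe flow, Q = A * v with A = pi*(D/2)^2.
A = pi*(0.3164/2)^2 = 0.0786254 m^2
Q = 0.0786254 * 2.308 = 0.1815 m^3/s
Therefore the volumetric flow rate Q = 0.1815 m^3/s.


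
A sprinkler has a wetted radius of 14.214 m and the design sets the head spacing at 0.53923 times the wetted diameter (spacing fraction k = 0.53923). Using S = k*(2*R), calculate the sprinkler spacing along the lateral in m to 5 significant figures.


S = 0.53923 * (2 * 14.214) = 15.329 m
Therefore the sprinkler spacing along the lateral = 15.329 m.


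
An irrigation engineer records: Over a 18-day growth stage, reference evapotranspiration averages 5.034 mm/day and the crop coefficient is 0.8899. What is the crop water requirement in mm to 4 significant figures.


Approach: apply the crop water requirement relation, CWR = ET0 * Kc * days.
CWR = 5.034 * 0.8899 * 18 = 80.64 mm
Therefore the crop water requirement = 80.64 mm.


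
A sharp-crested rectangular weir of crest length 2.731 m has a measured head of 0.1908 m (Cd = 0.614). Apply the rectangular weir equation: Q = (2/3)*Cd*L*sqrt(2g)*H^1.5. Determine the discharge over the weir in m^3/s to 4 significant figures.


Q = (2/3)*0.614*2.731*sqrt(2*9.81)*0.1908^1.5 = 0.4127 m^3/s
Therefore the discharge over the weir = 0.4127 m^3/s.


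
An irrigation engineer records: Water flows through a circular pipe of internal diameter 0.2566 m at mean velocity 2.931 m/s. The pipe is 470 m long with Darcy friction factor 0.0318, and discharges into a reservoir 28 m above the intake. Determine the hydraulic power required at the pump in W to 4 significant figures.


Approach: apply continuity + Darcy-Weisbach + hydraulic power, Q = A*v; hf = f*(L/D)*(v^2/(2g)); H = static + hf; P = rho*g*Q*H.
Step 1 — flow rate (continuity, Q = A*v):
  A = pi*(0.2566/2)^2 = 0.0517134 m^2
  Q = 0.0517134 * 2.931 = 0.151572 m^3/s
Step 2 — friction head loss (Darcy-Weisbach):
  hf = 0.0318 * (470/0.2566) * (2.931^2 / (2*9.81))
  hf = 25.5036 m
Step 3 — total head: H = 28 + 25.5036 = 53.5036 m
Step 4 — hydraulic power (P = rho*g*Q*H):
  P = 1000 * 9.81 * 0.151572 * 53.5036 = 79560 W
Therefore the hydraulic power required at the pump = 79560 W.


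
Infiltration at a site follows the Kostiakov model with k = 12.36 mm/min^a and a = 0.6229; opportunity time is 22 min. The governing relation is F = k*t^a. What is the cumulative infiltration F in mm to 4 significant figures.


F = 12.36 * 22^0.6229 = 84.76 mm
Therefore the cumulative infiltration F = 84.76 mm.


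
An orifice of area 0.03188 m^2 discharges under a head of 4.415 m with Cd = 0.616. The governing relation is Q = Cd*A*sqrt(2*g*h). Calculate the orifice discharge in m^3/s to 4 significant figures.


Q = 0.616 * 0.03188 * sqrt(2*9.81*4.415) = 0.1828 m^3/s
Therefore the orifice discharge = 0.1828 m^3/s.


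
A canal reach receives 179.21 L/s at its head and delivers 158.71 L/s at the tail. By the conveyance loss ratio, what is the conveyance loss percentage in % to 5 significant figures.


Approach: apply the conveyance loss ratio, loss% = ((Q_head - Q_tail)/Q_head)*100.
loss = ((179.21 - 158.71)/179.21)*100 = 11.439 %
Therefore the conveyance loss percentage = 11.439 %.


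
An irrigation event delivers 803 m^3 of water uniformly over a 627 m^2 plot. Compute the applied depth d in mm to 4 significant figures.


Approach: apply depth from volume over area, d = (V/A)*1000.
d = (803 / 627) * 1000 = 1281 mm
Therefore the applied depth d = 1281 mm.


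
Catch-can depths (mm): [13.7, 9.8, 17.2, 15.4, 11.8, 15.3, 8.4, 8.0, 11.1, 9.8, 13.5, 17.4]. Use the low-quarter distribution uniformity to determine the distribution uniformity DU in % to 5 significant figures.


Approach: apply the low-quarter distribution uniformity, DU = (mean of lowest quarter of readings / overall mean)*100.
sorted lowest 3 of 12: [8.0, 8.4, 9.8] -> mean = 8.733333 mm
overall mean = 12.61667 mm
DU = (8.733333/12.61667)*100 = 69.221 %
Therefore the distribution uniformity DU = 69.221 %.


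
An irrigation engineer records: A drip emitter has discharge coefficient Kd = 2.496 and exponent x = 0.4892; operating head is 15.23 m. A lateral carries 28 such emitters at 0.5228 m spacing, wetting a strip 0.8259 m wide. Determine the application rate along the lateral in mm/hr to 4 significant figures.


Approach: apply the emitter equation with a lateral mass balance, q = Kd*h^x; Q = n*q; rate = Q/(n*spacing*width).
Step 1 — single emitter flow (q = Kd*h^x):
  q = 2.496 * 15.23^0.4892 = 9.45848 L/hr
Step 2 — total lateral flow: Q = 28 * 9.45848 = 264.837 L/hr
Step 3 — wetted area: A = 28 * 0.5228 * 0.8259 = 12.0899 m^2
Step 4 — application rate: Q/A = 264.837/12.0899 = 21.91 mm/hr
Therefore the application rate along the lateral = 21.91 mm/hr.


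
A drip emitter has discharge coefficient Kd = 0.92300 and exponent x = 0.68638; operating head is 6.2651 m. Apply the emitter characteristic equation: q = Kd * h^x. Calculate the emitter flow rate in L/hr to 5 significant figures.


q = 0.92300 * 6.2651^0.68638 = 3.2523 L/hr
Therefore the emitter flow rate = 3.2523 L/hr.


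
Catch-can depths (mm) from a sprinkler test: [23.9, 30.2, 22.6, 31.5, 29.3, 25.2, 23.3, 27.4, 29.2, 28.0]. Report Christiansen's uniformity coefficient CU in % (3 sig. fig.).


Approach: apply Christiansen's uniformity coefficient, CU = (1 - mean_abs_deviation/mean)*100.
mean = 27.060 mm
mean |d_i - mean| = 2.6480 mm
CU = (1 - 2.6480/27.060)*100 = 90.2 %
Therefore Christiansen's uniformity coefficient CU = 90.2 %.


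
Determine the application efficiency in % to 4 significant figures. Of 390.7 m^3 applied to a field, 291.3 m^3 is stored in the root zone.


Approach: apply the application efficiency ratio, Ea = (stored/applied)*100.
Ea = (291.3/390.7)*100 = 74.56 %
Therefore the application efficiency = 74.56 %.


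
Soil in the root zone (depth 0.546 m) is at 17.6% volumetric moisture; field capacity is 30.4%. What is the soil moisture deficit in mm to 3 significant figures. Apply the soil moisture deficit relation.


Approach: apply the soil moisture deficit relation, SMD = (FC - theta)/100 * depth * 1000.
SMD = (30.4 - 17.6)/100 * 0.546 * 1000 = 69.9 mm
Therefore the soil moisture deficit = 69.9 mm.


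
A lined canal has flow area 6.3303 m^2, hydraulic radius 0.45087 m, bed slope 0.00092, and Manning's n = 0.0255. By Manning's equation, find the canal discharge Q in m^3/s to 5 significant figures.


Approach: apply Manning's equation, Q = (1/n)*A*R^(2/3)*S^(1/2).
Q = (1/0.0255) * 6.3303 * 0.45087^(2/3) * 0.00092^(1/2) = 4.4274 m^3/s
Therefore the canal discharge Q = 4.4274 m^3/s.


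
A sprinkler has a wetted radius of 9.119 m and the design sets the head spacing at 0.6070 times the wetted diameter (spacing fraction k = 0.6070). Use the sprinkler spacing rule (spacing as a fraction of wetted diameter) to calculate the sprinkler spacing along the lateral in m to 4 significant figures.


Approach: apply the sprinkler spacing rule (spacing as a fraction of wetted diameter), S = k*(2*R).
S = 0.6070 * (2 * 9.119) = 11.07 m
Therefore the sprinkler spacing along the lateral = 11.07 m.


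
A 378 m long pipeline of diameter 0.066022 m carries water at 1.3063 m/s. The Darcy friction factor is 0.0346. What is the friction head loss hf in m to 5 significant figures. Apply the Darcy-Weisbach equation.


Approach: apply the Darcy-Weisbach equation, hf = f*(L/D)*(v^2/(2g)).
hf = 0.0346 * (378/0.066022) * (1.3063^2 / (2*9.81))
hf = 17.229 m
Therefore the friction head loss hf = 17.229 m.


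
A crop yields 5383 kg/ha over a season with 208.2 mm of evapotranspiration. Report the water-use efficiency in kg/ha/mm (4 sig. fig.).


Approach: apply the water-use efficiency ratio, WUE = yield/ET.
WUE = 5383 / 208.2 = 25.85 kg/ha/mm
Therefore the water-use efficiency = 25.85 kg/ha/mm.


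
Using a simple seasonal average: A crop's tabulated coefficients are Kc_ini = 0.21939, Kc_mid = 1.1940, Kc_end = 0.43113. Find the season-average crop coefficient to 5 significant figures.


Approach: apply a simple seasonal average, Kc_avg = (Kc_ini + Kc_mid + Kc_end)/3.
Kc_avg = (0.21939 + 1.1940 + 0.43113)/3 = 0.61484
Therefore the season-average crop coefficient = 0.61484.


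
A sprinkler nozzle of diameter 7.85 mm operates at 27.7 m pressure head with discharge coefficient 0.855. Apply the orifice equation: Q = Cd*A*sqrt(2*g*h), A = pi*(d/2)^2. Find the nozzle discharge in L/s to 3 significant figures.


A = pi*(7.85e-3/2)^2 = 4.8398e-05 m^2
Q = 0.855 * 4.8398e-05 * sqrt(2*9.81*27.7) * 1000 = 0.965 L/s
Therefore the nozzle discharge = 0.965 L/s.


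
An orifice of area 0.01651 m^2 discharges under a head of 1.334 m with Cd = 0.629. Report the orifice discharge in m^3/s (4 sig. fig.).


Approach: apply the orifice equation, Q = Cd*A*sqrt(2*g*h).
Q = 0.629 * 0.01651 * sqrt(2*9.81*1.334) = 0.05313 m^3/s
Therefore the orifice discharge = 0.05313 m^3/s.
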